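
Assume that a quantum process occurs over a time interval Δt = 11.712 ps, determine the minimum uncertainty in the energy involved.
28.100 μeV

Using the energy-time uncertainty principle:
ΔEΔt ≥ ℏ/2

The minimum uncertainty in energy is:
ΔE_min = ℏ/(2Δt)
ΔE_min = (1.055e-34 J·s) / (2 × 1.171e-11 s)
ΔE_min = 4.502e-24 J = 28.100 μeV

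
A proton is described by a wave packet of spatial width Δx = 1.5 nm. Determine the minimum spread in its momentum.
3.515 × 10^-26 kg·m/s

For a wave packet, the spatial width Δx and momentum spread Δp are related by the uncertainty principle:
ΔxΔp ≥ ℏ/2

The minimum momentum spread is:
Δp_min = ℏ/(2Δx)
Δp_min = (1.055e-34 J·s) / (2 × 1.500e-09 m)
Δp_min = 3.515e-26 kg·m/s

A wave packet cannot have both a well-defined position and well-defined momentum.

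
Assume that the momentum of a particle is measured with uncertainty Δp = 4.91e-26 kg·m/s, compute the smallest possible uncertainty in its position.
1.074 nm

Using the Heisenberg uncertainty principle:
ΔxΔp ≥ ℏ/2

The minimum uncertainty in position is:
Δx_min = ℏ/(2Δp)
Δx_min = (1.055e-34 J·s) / (2 × 4.910e-26 kg·m/s)
Δx_min = 1.074e-09 m = 1.074 nm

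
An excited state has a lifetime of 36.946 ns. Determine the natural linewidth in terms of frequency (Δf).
2.154 MHz

Using the energy-time uncertainty principle and E = hf:
ΔEΔt ≥ ℏ/2
hΔf·Δt ≥ ℏ/2

The minimum frequency uncertainty is:
Δf = ℏ/(2hτ) = 1/(4πτ)
Δf = 1/(4π × 3.695e-08 s)
Δf = 2.154e+06 Hz = 2.154 MHz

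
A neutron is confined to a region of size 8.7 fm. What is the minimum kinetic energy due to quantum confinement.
68.441 keV

Using the uncertainty principle:

1. Position uncertainty: Δx ≈ 8.700e-15 m
2. Minimum momentum uncertainty: Δp = ℏ/(2Δx) = 6.061e-21 kg·m/s
3. Minimum kinetic energy:
   KE = (Δp)²/(2m) = (6.061e-21)²/(2 × 1.675e-27 kg)
   KE = 1.097e-14 J = 68.441 keV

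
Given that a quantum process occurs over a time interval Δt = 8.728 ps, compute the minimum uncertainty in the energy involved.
37.707 μeV

Using the energy-time uncertainty principle:
ΔEΔt ≥ ℏ/2

The minimum uncertainty in energy is:
ΔE_min = ℏ/(2Δt)
ΔE_min = (1.055e-34 J·s) / (2 × 8.728e-12 s)
ΔE_min = 6.041e-24 J = 37.707 μeV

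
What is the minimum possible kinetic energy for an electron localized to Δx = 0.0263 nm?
13.771 eV

Localizing a particle requires giving it sufficient momentum uncertainty:

1. From uncertainty principle: Δp ≥ ℏ/(2Δx)
   Δp_min = (1.055e-34 J·s) / (2 × 2.630e-11 m)
   Δp_min = 2.005e-24 kg·m/s

2. This momentum uncertainty corresponds to kinetic energy:
   KE ≈ (Δp)²/(2m) = (2.005e-24)²/(2 × 9.109e-31 kg)
   KE = 2.206e-18 J = 13.771 eV

Tighter localization requires more energy.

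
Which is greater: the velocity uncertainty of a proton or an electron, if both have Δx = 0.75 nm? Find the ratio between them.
The electron has the larger minimum velocity uncertainty, by a ratio of 1836.2.

For both particles, Δp_min = ℏ/(2Δx) = 7.030e-26 kg·m/s (same for both).

The velocity uncertainty is Δv = Δp/m:
- proton: Δv = 7.030e-26 / 1.673e-27 = 4.203e+01 m/s = 42.033 m/s
- electron: Δv = 7.030e-26 / 9.109e-31 = 7.718e+04 m/s = 77.178 km/s

Ratio: 7.718e+04 / 4.203e+01 = 1836.2

The lighter particle has larger velocity uncertainty because Δv ∝ 1/m.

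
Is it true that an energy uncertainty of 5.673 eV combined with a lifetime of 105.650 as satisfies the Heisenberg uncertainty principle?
Yes, it satisfies the uncertainty relation.

Calculate the product ΔEΔt:
ΔE = 5.673 eV = 9.089e-19 J
ΔEΔt = (9.089e-19 J) × (1.057e-16 s)
ΔEΔt = 9.603e-35 J·s

Compare to the minimum allowed value ℏ/2:
ℏ/2 = 5.273e-35 J·s

Since ΔEΔt = 9.603e-35 J·s ≥ 5.273e-35 J·s = ℏ/2,
this satisfies the uncertainty relation.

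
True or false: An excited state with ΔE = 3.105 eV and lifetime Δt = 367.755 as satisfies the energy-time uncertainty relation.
Yes, it satisfies the uncertainty relation.

Calculate the product ΔEΔt:
ΔE = 3.105 eV = 4.975e-19 J
ΔEΔt = (4.975e-19 J) × (3.678e-16 s)
ΔEΔt = 1.829e-34 J·s

Compare to the minimum allowed value ℏ/2:
ℏ/2 = 5.273e-35 J·s

Since ΔEΔt = 1.829e-34 J·s ≥ 5.273e-35 J·s = ℏ/2,
this satisfies the uncertainty relation.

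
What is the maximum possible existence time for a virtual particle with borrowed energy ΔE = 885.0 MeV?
3.719 × 10^-25 s

Using the energy-time uncertainty principle:
ΔEΔt ≥ ℏ/2

For a virtual particle borrowing energy ΔE, the maximum lifetime is:
Δt_max = ℏ/(2ΔE)

Converting energy:
ΔE = 885.0 MeV = 1.418e-10 J

Δt_max = (1.055e-34 J·s) / (2 × 1.418e-10 J)
Δt_max = 3.719e-25 s = 3.719 × 10^-25 s

Virtual particles with higher borrowed energy exist for shorter times.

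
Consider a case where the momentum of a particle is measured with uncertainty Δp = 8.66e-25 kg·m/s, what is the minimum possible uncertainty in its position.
60.888 pm

Using the Heisenberg uncertainty principle:
ΔxΔp ≥ ℏ/2

The minimum uncertainty in position is:
Δx_min = ℏ/(2Δp)
Δx_min = (1.055e-34 J·s) / (2 × 8.660e-25 kg·m/s)
Δx_min = 6.089e-11 m = 60.888 pm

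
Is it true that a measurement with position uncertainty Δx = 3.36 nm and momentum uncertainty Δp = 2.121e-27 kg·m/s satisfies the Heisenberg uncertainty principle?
No, it violates the uncertainty principle (impossible measurement).

Calculate the product ΔxΔp:
ΔxΔp = (3.360e-09 m) × (2.121e-27 kg·m/s)
ΔxΔp = 7.127e-36 J·s

Compare to the minimum allowed value ℏ/2:
ℏ/2 = 5.273e-35 J·s

Since ΔxΔp = 7.127e-36 J·s < 5.273e-35 J·s = ℏ/2,
the measurement violates the uncertainty principle.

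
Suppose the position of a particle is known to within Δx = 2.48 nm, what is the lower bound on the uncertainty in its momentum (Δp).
2.126 × 10^-26 kg·m/s

Using the Heisenberg uncertainty principle:
ΔxΔp ≥ ℏ/2

The minimum uncertainty in momentum is:
Δp_min = ℏ/(2Δx)
Δp_min = (1.055e-34 J·s) / (2 × 2.480e-09 m)
Δp_min = 2.126e-26 kg·m/s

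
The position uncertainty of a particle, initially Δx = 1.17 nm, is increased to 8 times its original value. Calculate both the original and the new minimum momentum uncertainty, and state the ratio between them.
Original Δp_min = 4.507 × 10^-26 kg·m/s; new Δp'_min = 5.633 × 10^-27 kg·m/s; ratio Δp'_min/Δp_min = 1/8.

From the uncertainty principle ΔxΔp ≥ ℏ/2, the minimum momentum uncertainty is Δp_min = ℏ/(2Δx).

Original (Δx = 1.17 nm = 1.170e-09 m):
Δp_min = (1.055e-34 J·s)/(2 × 1.170e-09 m) = 4.507e-26 kg·m/s

When Δx → 8Δx:
Δp'_min = ℏ/(2 × 8Δx) = (1/8) × ℏ/(2Δx) = (1/8) × Δp_min
Δp'_min = 1/8 × 4.507e-26 kg·m/s = 5.633e-27 kg·m/s

Since Δp_min ∝ 1/Δx, when Δx is increased to 8 times its original value, Δp_min decreases to 1/8 of its original value.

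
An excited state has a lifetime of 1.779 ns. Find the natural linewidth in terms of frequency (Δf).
44.732 MHz

Using the energy-time uncertainty principle and E = hf:
ΔEΔt ≥ ℏ/2
hΔf·Δt ≥ ℏ/2

The minimum frequency uncertainty is:
Δf = ℏ/(2hτ) = 1/(4πτ)
Δf = 1/(4π × 1.779e-09 s)
Δf = 4.473e+07 Hz = 44.732 MHz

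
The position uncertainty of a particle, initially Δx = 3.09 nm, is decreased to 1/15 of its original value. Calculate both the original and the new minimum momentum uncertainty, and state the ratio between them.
Original Δp_min = 1.706 × 10^-26 kg·m/s; new Δp'_min = 2.560 × 10^-25 kg·m/s; ratio Δp'_min/Δp_min = 15.

From the uncertainty principle ΔxΔp ≥ ℏ/2, the minimum momentum uncertainty is Δp_min = ℏ/(2Δx).

Original (Δx = 3.09 nm = 3.090e-09 m):
Δp_min = (1.055e-34 J·s)/(2 × 3.090e-09 m) = 1.706e-26 kg·m/s

When Δx → (1/15)Δx:
Δp'_min = ℏ/(2 × (1/15)Δx) = 15 × ℏ/(2Δx) = 15 × Δp_min
Δp'_min = 15 × 1.706e-26 kg·m/s = 2.560e-25 kg·m/s

Since Δp_min ∝ 1/Δx, when Δx is decreased to 1/15 of its original value, Δp_min increases to 15 times its original value.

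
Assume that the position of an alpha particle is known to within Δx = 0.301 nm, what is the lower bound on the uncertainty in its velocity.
26.364 m/s

Using the Heisenberg uncertainty principle and Δp = mΔv:
ΔxΔp ≥ ℏ/2
Δx(mΔv) ≥ ℏ/2

The minimum uncertainty in velocity is:
Δv_min = ℏ/(2mΔx)
Δv_min = (1.055e-34 J·s) / (2 × 6.645e-27 kg × 3.010e-10 m)
Δv_min = 2.636e+01 m/s = 26.364 m/s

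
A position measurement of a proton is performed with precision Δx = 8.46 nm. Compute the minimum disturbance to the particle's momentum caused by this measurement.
6.233 × 10^-27 kg·m/s

The uncertainty principle implies that measuring position disturbs momentum:
ΔxΔp ≥ ℏ/2

When we measure position with precision Δx, we necessarily introduce a momentum uncertainty:
Δp ≥ ℏ/(2Δx)
Δp_min = (1.055e-34 J·s) / (2 × 8.460e-09 m)
Δp_min = 6.233e-27 kg·m/s

The more precisely we measure position, the greater the momentum disturbance.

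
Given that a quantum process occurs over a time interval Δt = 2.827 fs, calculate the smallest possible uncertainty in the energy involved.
116.415 meV

Using the energy-time uncertainty principle:
ΔEΔt ≥ ℏ/2

The minimum uncertainty in energy is:
ΔE_min = ℏ/(2Δt)
ΔE_min = (1.055e-34 J·s) / (2 × 2.827e-15 s)
ΔE_min = 1.865e-20 J = 116.415 meV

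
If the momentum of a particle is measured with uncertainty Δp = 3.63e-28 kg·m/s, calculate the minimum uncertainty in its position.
145.258 nm

Using the Heisenberg uncertainty principle:
ΔxΔp ≥ ℏ/2

The minimum uncertainty in position is:
Δx_min = ℏ/(2Δp)
Δx_min = (1.055e-34 J·s) / (2 × 3.630e-28 kg·m/s)
Δx_min = 1.453e-07 m = 145.258 nm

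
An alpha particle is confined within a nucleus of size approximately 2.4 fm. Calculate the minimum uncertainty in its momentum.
2.197 × 10^-20 kg·m/s

Using the Heisenberg uncertainty principle:
ΔxΔp ≥ ℏ/2

With Δx ≈ L = 2.400e-15 m (the confinement size):
Δp_min = ℏ/(2Δx)
Δp_min = (1.055e-34 J·s) / (2 × 2.400e-15 m)
Δp_min = 2.197e-20 kg·m/s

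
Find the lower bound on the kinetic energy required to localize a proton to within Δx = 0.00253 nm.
810.426 meV

Localizing a particle requires giving it sufficient momentum uncertainty:

1. From uncertainty principle: Δp ≥ ℏ/(2Δx)
   Δp_min = (1.055e-34 J·s) / (2 × 2.530e-12 m)
   Δp_min = 2.084e-23 kg·m/s

2. This momentum uncertainty corresponds to kinetic energy:
   KE ≈ (Δp)²/(2m) = (2.084e-23)²/(2 × 1.673e-27 kg)
   KE = 1.298e-19 J = 810.426 meV

Tighter localization requires more energy.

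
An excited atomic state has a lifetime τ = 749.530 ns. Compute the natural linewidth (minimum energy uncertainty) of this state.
439.083 peV

Using the energy-time uncertainty principle:
ΔEΔt ≥ ℏ/2

The lifetime τ represents the time uncertainty Δt.
The natural linewidth (minimum energy uncertainty) is:

ΔE = ℏ/(2τ)
ΔE = (1.055e-34 J·s) / (2 × 7.495e-07 s)
ΔE = 7.035e-29 J = 439.083 peV

This natural linewidth limits the precision of spectroscopic measurements.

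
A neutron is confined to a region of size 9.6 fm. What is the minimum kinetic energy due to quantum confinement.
56.210 keV

Using the uncertainty principle:

1. Position uncertainty: Δx ≈ 9.600e-15 m
2. Minimum momentum uncertainty: Δp = ℏ/(2Δx) = 5.493e-21 kg·m/s
3. Minimum kinetic energy:
   KE = (Δp)²/(2m) = (5.493e-21)²/(2 × 1.675e-27 kg)
   KE = 9.006e-15 J = 56.210 keV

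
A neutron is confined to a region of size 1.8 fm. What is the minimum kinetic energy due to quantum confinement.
1.599 MeV

Using the uncertainty principle:

1. Position uncertainty: Δx ≈ 1.800e-15 m
2. Minimum momentum uncertainty: Δp = ℏ/(2Δx) = 2.929e-20 kg·m/s
3. Minimum kinetic energy:
   KE = (Δp)²/(2m) = (2.929e-20)²/(2 × 1.675e-27 kg)
   KE = 2.562e-13 J = 1.599 MeV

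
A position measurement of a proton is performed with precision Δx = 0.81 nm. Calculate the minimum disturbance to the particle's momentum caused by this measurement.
6.510 × 10^-26 kg·m/s

The uncertainty principle implies that measuring position disturbs momentum:
ΔxΔp ≥ ℏ/2

When we measure position with precision Δx, we necessarily introduce a momentum uncertainty:
Δp ≥ ℏ/(2Δx)
Δp_min = (1.055e-34 J·s) / (2 × 8.100e-10 m)
Δp_min = 6.510e-26 kg·m/s

The more precisely we measure position, the greater the momentum disturbance.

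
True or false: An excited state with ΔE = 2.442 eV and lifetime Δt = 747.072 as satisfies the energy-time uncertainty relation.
Yes, it satisfies the uncertainty relation.

Calculate the product ΔEΔt:
ΔE = 2.442 eV = 3.913e-19 J
ΔEΔt = (3.913e-19 J) × (7.471e-16 s)
ΔEΔt = 2.923e-34 J·s

Compare to the minimum allowed value ℏ/2:
ℏ/2 = 5.273e-35 J·s

Since ΔEΔt = 2.923e-34 J·s ≥ 5.273e-35 J·s = ℏ/2,
this satisfies the uncertainty relation.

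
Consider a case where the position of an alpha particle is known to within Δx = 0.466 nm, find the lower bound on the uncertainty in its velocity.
17.029 m/s

Using the Heisenberg uncertainty principle and Δp = mΔv:
ΔxΔp ≥ ℏ/2
Δx(mΔv) ≥ ℏ/2

The minimum uncertainty in velocity is:
Δv_min = ℏ/(2mΔx)
Δv_min = (1.055e-34 J·s) / (2 × 6.645e-27 kg × 4.660e-10 m)
Δv_min = 1.703e+01 m/s = 17.029 m/s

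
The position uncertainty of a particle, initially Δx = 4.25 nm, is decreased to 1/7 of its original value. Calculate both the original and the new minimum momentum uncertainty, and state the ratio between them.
Original Δp_min = 1.241 × 10^-26 kg·m/s; new Δp'_min = 8.685 × 10^-26 kg·m/s; ratio Δp'_min/Δp_min = 7.

From the uncertainty principle ΔxΔp ≥ ℏ/2, the minimum momentum uncertainty is Δp_min = ℏ/(2Δx).

Original (Δx = 4.25 nm = 4.250e-09 m):
Δp_min = (1.055e-34 J·s)/(2 × 4.250e-09 m) = 1.241e-26 kg·m/s

When Δx → (1/7)Δx:
Δp'_min = ℏ/(2 × (1/7)Δx) = 7 × ℏ/(2Δx) = 7 × Δp_min
Δp'_min = 7 × 1.241e-26 kg·m/s = 8.685e-26 kg·m/s

Since Δp_min ∝ 1/Δx, when Δx is decreased to 1/7 of its original value, Δp_min increases to 7 times its original value.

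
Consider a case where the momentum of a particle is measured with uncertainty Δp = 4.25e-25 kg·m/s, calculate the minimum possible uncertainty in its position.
124.067 pm

Using the Heisenberg uncertainty principle:
ΔxΔp ≥ ℏ/2

The minimum uncertainty in position is:
Δx_min = ℏ/(2Δp)
Δx_min = (1.055e-34 J·s) / (2 × 4.250e-25 kg·m/s)
Δx_min = 1.241e-10 m = 124.067 pm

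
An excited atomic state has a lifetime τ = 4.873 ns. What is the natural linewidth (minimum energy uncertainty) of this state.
67.537 neV

Using the energy-time uncertainty principle:
ΔEΔt ≥ ℏ/2

The lifetime τ represents the time uncertainty Δt.
The natural linewidth (minimum energy uncertainty) is:

ΔE = ℏ/(2τ)
ΔE = (1.055e-34 J·s) / (2 × 4.873e-09 s)
ΔE = 1.082e-26 J = 67.537 neV

This natural linewidth limits the precision of spectroscopic measurements.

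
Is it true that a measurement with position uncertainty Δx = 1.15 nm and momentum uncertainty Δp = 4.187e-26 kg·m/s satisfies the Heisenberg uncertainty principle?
No, it violates the uncertainty principle (impossible measurement).

Calculate the product ΔxΔp:
ΔxΔp = (1.150e-09 m) × (4.187e-26 kg·m/s)
ΔxΔp = 4.815e-35 J·s

Compare to the minimum allowed value ℏ/2:
ℏ/2 = 5.273e-35 J·s

Since ΔxΔp = 4.815e-35 J·s < 5.273e-35 J·s = ℏ/2,
the measurement violates the uncertainty principle.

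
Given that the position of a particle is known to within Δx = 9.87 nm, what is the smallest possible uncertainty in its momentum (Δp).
5.342 × 10^-27 kg·m/s

Using the Heisenberg uncertainty principle:
ΔxΔp ≥ ℏ/2

The minimum uncertainty in momentum is:
Δp_min = ℏ/(2Δx)
Δp_min = (1.055e-34 J·s) / (2 × 9.870e-09 m)
Δp_min = 5.342e-27 kg·m/s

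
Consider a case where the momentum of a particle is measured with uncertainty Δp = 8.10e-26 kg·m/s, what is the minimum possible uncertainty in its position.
650.970 pm

Using the Heisenberg uncertainty principle:
ΔxΔp ≥ ℏ/2

The minimum uncertainty in position is:
Δx_min = ℏ/(2Δp)
Δx_min = (1.055e-34 J·s) / (2 × 8.100e-26 kg·m/s)
Δx_min = 6.510e-10 m = 650.970 pm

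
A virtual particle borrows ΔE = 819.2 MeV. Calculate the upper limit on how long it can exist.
4.017 × 10^-25 s

Using the energy-time uncertainty principle:
ΔEΔt ≥ ℏ/2

For a virtual particle borrowing energy ΔE, the maximum lifetime is:
Δt_max = ℏ/(2ΔE)

Converting energy:
ΔE = 819.2 MeV = 1.313e-10 J

Δt_max = (1.055e-34 J·s) / (2 × 1.313e-10 J)
Δt_max = 4.017e-25 s = 4.017 × 10^-25 s

Virtual particles with higher borrowed energy exist for shorter times.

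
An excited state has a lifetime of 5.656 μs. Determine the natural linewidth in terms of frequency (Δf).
14.070 kHz

Using the energy-time uncertainty principle and E = hf:
ΔEΔt ≥ ℏ/2
hΔf·Δt ≥ ℏ/2

The minimum frequency uncertainty is:
Δf = ℏ/(2hτ) = 1/(4πτ)
Δf = 1/(4π × 5.656e-06 s)
Δf = 1.407e+04 Hz = 14.070 kHz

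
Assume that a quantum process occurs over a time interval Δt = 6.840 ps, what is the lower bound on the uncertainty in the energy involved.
48.115 μeV

Using the energy-time uncertainty principle:
ΔEΔt ≥ ℏ/2

The minimum uncertainty in energy is:
ΔE_min = ℏ/(2Δt)
ΔE_min = (1.055e-34 J·s) / (2 × 6.840e-12 s)
ΔE_min = 7.709e-24 J = 48.115 μeV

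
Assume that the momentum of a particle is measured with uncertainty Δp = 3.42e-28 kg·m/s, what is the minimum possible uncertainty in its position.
154.177 nm

Using the Heisenberg uncertainty principle:
ΔxΔp ≥ ℏ/2

The minimum uncertainty in position is:
Δx_min = ℏ/(2Δp)
Δx_min = (1.055e-34 J·s) / (2 × 3.420e-28 kg·m/s)
Δx_min = 1.542e-07 m = 154.177 nm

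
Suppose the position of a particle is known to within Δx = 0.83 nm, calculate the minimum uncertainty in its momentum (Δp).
6.353 × 10^-26 kg·m/s

Using the Heisenberg uncertainty principle:
ΔxΔp ≥ ℏ/2

The minimum uncertainty in momentum is:
Δp_min = ℏ/(2Δx)
Δp_min = (1.055e-34 J·s) / (2 × 8.300e-10 m)
Δp_min = 6.353e-26 kg·m/s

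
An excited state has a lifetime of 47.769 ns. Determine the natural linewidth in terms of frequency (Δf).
1.666 MHz

Using the energy-time uncertainty principle and E = hf:
ΔEΔt ≥ ℏ/2
hΔf·Δt ≥ ℏ/2

The minimum frequency uncertainty is:
Δf = ℏ/(2hτ) = 1/(4πτ)
Δf = 1/(4π × 4.777e-08 s)
Δf = 1.666e+06 Hz = 1.666 MHz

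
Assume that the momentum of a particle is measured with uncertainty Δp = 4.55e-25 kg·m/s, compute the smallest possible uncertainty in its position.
115.887 pm

Using the Heisenberg uncertainty principle:
ΔxΔp ≥ ℏ/2

The minimum uncertainty in position is:
Δx_min = ℏ/(2Δp)
Δx_min = (1.055e-34 J·s) / (2 × 4.550e-25 kg·m/s)
Δx_min = 1.159e-10 m = 115.887 pm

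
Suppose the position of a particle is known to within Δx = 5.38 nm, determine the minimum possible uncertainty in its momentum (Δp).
9.801 × 10^-27 kg·m/s

Using the Heisenberg uncertainty principle:
ΔxΔp ≥ ℏ/2

The minimum uncertainty in momentum is:
Δp_min = ℏ/(2Δx)
Δp_min = (1.055e-34 J·s) / (2 × 5.380e-09 m)
Δp_min = 9.801e-27 kg·m/s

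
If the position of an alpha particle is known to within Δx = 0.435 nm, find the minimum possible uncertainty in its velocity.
18.242 m/s

Using the Heisenberg uncertainty principle and Δp = mΔv:
ΔxΔp ≥ ℏ/2
Δx(mΔv) ≥ ℏ/2

The minimum uncertainty in velocity is:
Δv_min = ℏ/(2mΔx)
Δv_min = (1.055e-34 J·s) / (2 × 6.645e-27 kg × 4.350e-10 m)
Δv_min = 1.824e+01 m/s = 18.242 m/s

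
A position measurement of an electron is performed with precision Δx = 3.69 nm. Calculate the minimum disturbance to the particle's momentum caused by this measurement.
1.429 × 10^-26 kg·m/s

The uncertainty principle implies that measuring position disturbs momentum:
ΔxΔp ≥ ℏ/2

When we measure position with precision Δx, we necessarily introduce a momentum uncertainty:
Δp ≥ ℏ/(2Δx)
Δp_min = (1.055e-34 J·s) / (2 × 3.690e-09 m)
Δp_min = 1.429e-26 kg·m/s

The more precisely we measure position, the greater the momentum disturbance.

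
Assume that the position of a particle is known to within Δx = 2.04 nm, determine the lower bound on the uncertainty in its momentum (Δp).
2.585 × 10^-26 kg·m/s

Using the Heisenberg uncertainty principle:
ΔxΔp ≥ ℏ/2

The minimum uncertainty in momentum is:
Δp_min = ℏ/(2Δx)
Δp_min = (1.055e-34 J·s) / (2 × 2.040e-09 m)
Δp_min = 2.585e-26 kg·m/s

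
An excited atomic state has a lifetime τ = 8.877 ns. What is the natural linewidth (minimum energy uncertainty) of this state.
37.074 neV

Using the energy-time uncertainty principle:
ΔEΔt ≥ ℏ/2

The lifetime τ represents the time uncertainty Δt.
The natural linewidth (minimum energy uncertainty) is:

ΔE = ℏ/(2τ)
ΔE = (1.055e-34 J·s) / (2 × 8.877e-09 s)
ΔE = 5.940e-27 J = 37.074 neV

This natural linewidth limits the precision of spectroscopic measurements.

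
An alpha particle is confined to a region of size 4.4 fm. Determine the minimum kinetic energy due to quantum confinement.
67.449 keV

Using the uncertainty principle:

1. Position uncertainty: Δx ≈ 4.400e-15 m
2. Minimum momentum uncertainty: Δp = ℏ/(2Δx) = 1.198e-20 kg·m/s
3. Minimum kinetic energy:
   KE = (Δp)²/(2m) = (1.198e-20)²/(2 × 6.645e-27 kg)
   KE = 1.081e-14 J = 67.449 keV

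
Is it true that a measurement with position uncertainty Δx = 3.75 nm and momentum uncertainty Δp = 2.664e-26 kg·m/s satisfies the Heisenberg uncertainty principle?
Yes, it satisfies the uncertainty principle.

Calculate the product ΔxΔp:
ΔxΔp = (3.750e-09 m) × (2.664e-26 kg·m/s)
ΔxΔp = 9.990e-35 J·s

Compare to the minimum allowed value ℏ/2:
ℏ/2 = 5.273e-35 J·s

Since ΔxΔp = 9.990e-35 J·s ≥ 5.273e-35 J·s = ℏ/2,
the measurement satisfies the uncertainty principle.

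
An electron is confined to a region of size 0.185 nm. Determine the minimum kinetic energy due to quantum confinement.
278.304 meV

Using the uncertainty principle:

1. Position uncertainty: Δx ≈ 1.850e-10 m
2. Minimum momentum uncertainty: Δp = ℏ/(2Δx) = 2.850e-25 kg·m/s
3. Minimum kinetic energy:
   KE = (Δp)²/(2m) = (2.850e-25)²/(2 × 9.109e-31 kg)
   KE = 4.459e-20 J = 278.304 meV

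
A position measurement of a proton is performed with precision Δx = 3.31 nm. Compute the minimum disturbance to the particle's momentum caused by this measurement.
1.593 × 10^-26 kg·m/s

The uncertainty principle implies that measuring position disturbs momentum:
ΔxΔp ≥ ℏ/2

When we measure position with precision Δx, we necessarily introduce a momentum uncertainty:
Δp ≥ ℏ/(2Δx)
Δp_min = (1.055e-34 J·s) / (2 × 3.310e-09 m)
Δp_min = 1.593e-26 kg·m/s

The more precisely we measure position, the greater the momentum disturbance.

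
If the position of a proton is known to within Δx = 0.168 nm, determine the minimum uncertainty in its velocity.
187.646 m/s

Using the Heisenberg uncertainty principle and Δp = mΔv:
ΔxΔp ≥ ℏ/2
Δx(mΔv) ≥ ℏ/2

The minimum uncertainty in velocity is:
Δv_min = ℏ/(2mΔx)
Δv_min = (1.055e-34 J·s) / (2 × 1.673e-27 kg × 1.680e-10 m)
Δv_min = 1.876e+02 m/s = 187.646 m/s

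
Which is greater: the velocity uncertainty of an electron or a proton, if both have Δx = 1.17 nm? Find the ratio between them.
The electron has the larger minimum velocity uncertainty, by a ratio of 1836.2.

For both particles, Δp_min = ℏ/(2Δx) = 4.507e-26 kg·m/s (same for both).

The velocity uncertainty is Δv = Δp/m:
- electron: Δv = 4.507e-26 / 9.109e-31 = 4.947e+04 m/s = 49.473 km/s
- proton: Δv = 4.507e-26 / 1.673e-27 = 2.694e+01 m/s = 26.944 m/s

Ratio: 4.947e+04 / 2.694e+01 = 1836.2

The lighter particle has larger velocity uncertainty because Δv ∝ 1/m.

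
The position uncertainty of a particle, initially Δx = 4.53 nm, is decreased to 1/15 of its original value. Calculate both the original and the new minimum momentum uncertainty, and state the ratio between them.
Original Δp_min = 1.164 × 10^-26 kg·m/s; new Δp'_min = 1.746 × 10^-25 kg·m/s; ratio Δp'_min/Δp_min = 15.

From the uncertainty principle ΔxΔp ≥ ℏ/2, the minimum momentum uncertainty is Δp_min = ℏ/(2Δx).

Original (Δx = 4.53 nm = 4.530e-09 m):
Δp_min = (1.055e-34 J·s)/(2 × 4.530e-09 m) = 1.164e-26 kg·m/s

When Δx → (1/15)Δx:
Δp'_min = ℏ/(2 × (1/15)Δx) = 15 × ℏ/(2Δx) = 15 × Δp_min
Δp'_min = 15 × 1.164e-26 kg·m/s = 1.746e-25 kg·m/s

Since Δp_min ∝ 1/Δx, when Δx is decreased to 1/15 of its original value, Δp_min increases to 15 times its original value.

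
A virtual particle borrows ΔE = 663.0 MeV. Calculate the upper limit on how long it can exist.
4.964 × 10^-25 s

Using the energy-time uncertainty principle:
ΔEΔt ≥ ℏ/2

For a virtual particle borrowing energy ΔE, the maximum lifetime is:
Δt_max = ℏ/(2ΔE)

Converting energy:
ΔE = 663.0 MeV = 1.062e-10 J

Δt_max = (1.055e-34 J·s) / (2 × 1.062e-10 J)
Δt_max = 4.964e-25 s = 4.964 × 10^-25 s

Virtual particles with higher borrowed energy exist for shorter times.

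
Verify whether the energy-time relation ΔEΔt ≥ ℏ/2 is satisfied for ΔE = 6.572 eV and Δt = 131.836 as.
Yes, it satisfies the uncertainty relation.

Calculate the product ΔEΔt:
ΔE = 6.572 eV = 1.053e-18 J
ΔEΔt = (1.053e-18 J) × (1.318e-16 s)
ΔEΔt = 1.388e-34 J·s

Compare to the minimum allowed value ℏ/2:
ℏ/2 = 5.273e-35 J·s

Since ΔEΔt = 1.388e-34 J·s ≥ 5.273e-35 J·s = ℏ/2,
this satisfies the uncertainty relation.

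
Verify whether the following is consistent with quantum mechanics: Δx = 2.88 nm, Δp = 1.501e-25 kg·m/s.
Yes, it satisfies the uncertainty principle.

Calculate the product ΔxΔp:
ΔxΔp = (2.880e-09 m) × (1.501e-25 kg·m/s)
ΔxΔp = 4.323e-34 J·s

Compare to the minimum allowed value ℏ/2:
ℏ/2 = 5.273e-35 J·s

Since ΔxΔp = 4.323e-34 J·s ≥ 5.273e-35 J·s = ℏ/2,
the measurement satisfies the uncertainty principle.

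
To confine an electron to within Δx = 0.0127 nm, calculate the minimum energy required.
59.055 eV

Localizing a particle requires giving it sufficient momentum uncertainty:

1. From uncertainty principle: Δp ≥ ℏ/(2Δx)
   Δp_min = (1.055e-34 J·s) / (2 × 1.270e-11 m)
   Δp_min = 4.152e-24 kg·m/s

2. This momentum uncertainty corresponds to kinetic energy:
   KE ≈ (Δp)²/(2m) = (4.152e-24)²/(2 × 9.109e-31 kg)
   KE = 9.462e-18 J = 59.055 eV

Tighter localization requires more energy.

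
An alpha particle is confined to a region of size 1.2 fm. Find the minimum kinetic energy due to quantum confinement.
906.811 keV

Using the uncertainty principle:

1. Position uncertainty: Δx ≈ 1.200e-15 m
2. Minimum momentum uncertainty: Δp = ℏ/(2Δx) = 4.394e-20 kg·m/s
3. Minimum kinetic energy:
   KE = (Δp)²/(2m) = (4.394e-20)²/(2 × 6.645e-27 kg)
   KE = 1.453e-13 J = 906.811 keV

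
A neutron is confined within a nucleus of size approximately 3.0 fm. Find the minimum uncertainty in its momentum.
1.758 × 10^-20 kg·m/s

Using the Heisenberg uncertainty principle:
ΔxΔp ≥ ℏ/2

With Δx ≈ L = 3.000e-15 m (the confinement size):
Δp_min = ℏ/(2Δx)
Δp_min = (1.055e-34 J·s) / (2 × 3.000e-15 m)
Δp_min = 1.758e-20 kg·m/s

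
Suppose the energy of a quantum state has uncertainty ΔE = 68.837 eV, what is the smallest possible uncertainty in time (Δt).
4.781 as

Using the energy-time uncertainty principle:
ΔEΔt ≥ ℏ/2

The minimum uncertainty in time is:
Δt_min = ℏ/(2ΔE)
Δt_min = (1.055e-34 J·s) / (2 × 1.103e-17 J)
Δt_min = 4.781e-18 s = 4.781 as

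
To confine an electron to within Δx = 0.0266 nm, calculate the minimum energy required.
13.462 eV

Localizing a particle requires giving it sufficient momentum uncertainty:

1. From uncertainty principle: Δp ≥ ℏ/(2Δx)
   Δp_min = (1.055e-34 J·s) / (2 × 2.660e-11 m)
   Δp_min = 1.982e-24 kg·m/s

2. This momentum uncertainty corresponds to kinetic energy:
   KE ≈ (Δp)²/(2m) = (1.982e-24)²/(2 × 9.109e-31 kg)
   KE = 2.157e-18 J = 13.462 eV

Tighter localization requires more energy.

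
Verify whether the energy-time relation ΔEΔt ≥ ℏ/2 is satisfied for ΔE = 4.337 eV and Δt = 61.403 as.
No, it violates the uncertainty relation.

Calculate the product ΔEΔt:
ΔE = 4.337 eV = 6.949e-19 J
ΔEΔt = (6.949e-19 J) × (6.140e-17 s)
ΔEΔt = 4.267e-35 J·s

Compare to the minimum allowed value ℏ/2:
ℏ/2 = 5.273e-35 J·s

Since ΔEΔt = 4.267e-35 J·s < 5.273e-35 J·s = ℏ/2,
this violates the uncertainty relation.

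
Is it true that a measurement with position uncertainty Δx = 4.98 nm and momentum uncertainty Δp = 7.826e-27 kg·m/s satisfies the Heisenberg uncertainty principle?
No, it violates the uncertainty principle (impossible measurement).

Calculate the product ΔxΔp:
ΔxΔp = (4.980e-09 m) × (7.826e-27 kg·m/s)
ΔxΔp = 3.897e-35 J·s

Compare to the minimum allowed value ℏ/2:
ℏ/2 = 5.273e-35 J·s

Since ΔxΔp = 3.897e-35 J·s < 5.273e-35 J·s = ℏ/2,
the measurement violates the uncertainty principle.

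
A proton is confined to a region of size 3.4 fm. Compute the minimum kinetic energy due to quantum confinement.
448.742 keV

Using the uncertainty principle:

1. Position uncertainty: Δx ≈ 3.400e-15 m
2. Minimum momentum uncertainty: Δp = ℏ/(2Δx) = 1.551e-20 kg·m/s
3. Minimum kinetic energy:
   KE = (Δp)²/(2m) = (1.551e-20)²/(2 × 1.673e-27 kg)
   KE = 7.190e-14 J = 448.742 keV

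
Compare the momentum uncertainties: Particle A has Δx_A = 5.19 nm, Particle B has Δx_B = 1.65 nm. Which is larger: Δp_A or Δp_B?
Particle B has the larger minimum momentum uncertainty, by a factor of 3.15.

For each particle, the minimum momentum uncertainty is Δp_min = ℏ/(2Δx):

Particle A: Δp_A = ℏ/(2×5.190e-09 m) = 1.016e-26 kg·m/s
Particle B: Δp_B = ℏ/(2×1.650e-09 m) = 3.196e-26 kg·m/s

Ratio: Δp_B/Δp_A = 3.15

Since Δp_min ∝ 1/Δx, the particle with smaller position uncertainty (B) has larger momentum uncertainty.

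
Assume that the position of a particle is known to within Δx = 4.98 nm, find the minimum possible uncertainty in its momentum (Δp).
1.059 × 10^-26 kg·m/s

Using the Heisenberg uncertainty principle:
ΔxΔp ≥ ℏ/2

The minimum uncertainty in momentum is:
Δp_min = ℏ/(2Δx)
Δp_min = (1.055e-34 J·s) / (2 × 4.980e-09 m)
Δp_min = 1.059e-26 kg·m/s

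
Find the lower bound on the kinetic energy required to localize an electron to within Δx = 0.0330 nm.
8.747 eV

Localizing a particle requires giving it sufficient momentum uncertainty:

1. From uncertainty principle: Δp ≥ ℏ/(2Δx)
   Δp_min = (1.055e-34 J·s) / (2 × 3.300e-11 m)
   Δp_min = 1.598e-24 kg·m/s

2. This momentum uncertainty corresponds to kinetic energy:
   KE ≈ (Δp)²/(2m) = (1.598e-24)²/(2 × 9.109e-31 kg)
   KE = 1.401e-18 J = 8.747 eV

Tighter localization requires more energy.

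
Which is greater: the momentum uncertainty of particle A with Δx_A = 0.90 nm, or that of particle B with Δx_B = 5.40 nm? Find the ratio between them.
Particle A has the larger minimum momentum uncertainty, by a factor of 6.00.

For each particle, the minimum momentum uncertainty is Δp_min = ℏ/(2Δx):

Particle A: Δp_A = ℏ/(2×9.000e-10 m) = 5.859e-26 kg·m/s
Particle B: Δp_B = ℏ/(2×5.400e-09 m) = 9.765e-27 kg·m/s

Ratio: Δp_A/Δp_B = 6.00

Since Δp_min ∝ 1/Δx, the particle with smaller position uncertainty (A) has larger momentum uncertainty.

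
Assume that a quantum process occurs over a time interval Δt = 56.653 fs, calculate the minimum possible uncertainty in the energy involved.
5.809 meV

Using the energy-time uncertainty principle:
ΔEΔt ≥ ℏ/2

The minimum uncertainty in energy is:
ΔE_min = ℏ/(2Δt)
ΔE_min = (1.055e-34 J·s) / (2 × 5.665e-14 s)
ΔE_min = 9.307e-22 J = 5.809 meV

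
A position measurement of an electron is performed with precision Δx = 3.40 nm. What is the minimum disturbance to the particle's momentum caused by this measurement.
1.551 × 10^-26 kg·m/s

The uncertainty principle implies that measuring position disturbs momentum:
ΔxΔp ≥ ℏ/2

When we measure position with precision Δx, we necessarily introduce a momentum uncertainty:
Δp ≥ ℏ/(2Δx)
Δp_min = (1.055e-34 J·s) / (2 × 3.400e-09 m)
Δp_min = 1.551e-26 kg·m/s

The more precisely we measure position, the greater the momentum disturbance.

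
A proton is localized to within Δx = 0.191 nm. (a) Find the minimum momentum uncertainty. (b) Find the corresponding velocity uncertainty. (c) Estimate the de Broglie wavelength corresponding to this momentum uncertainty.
(a) Δp_min = 2.761 × 10^-25 kg·m/s
(b) Δv_min = 165.050 m/s
(c) λ_dB = 2.400 nm

Step-by-step:

(a) From the uncertainty principle:
Δp_min = ℏ/(2Δx) = (1.055e-34 J·s)/(2 × 1.910e-10 m) = 2.761e-25 kg·m/s

(b) The velocity uncertainty:
Δv = Δp/m = (2.761e-25 kg·m/s)/(1.673e-27 kg) = 1.650e+02 m/s = 165.050 m/s

(c) The de Broglie wavelength for this momentum:
λ = h/p = (6.626e-34 J·s)/(2.761e-25 kg·m/s) = 2.400e-09 m = 2.400 nm

Note: The de Broglie wavelength is comparable to the localization size, as expected from wave-particle duality.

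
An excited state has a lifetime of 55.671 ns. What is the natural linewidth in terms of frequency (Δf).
1.429 MHz

Using the energy-time uncertainty principle and E = hf:
ΔEΔt ≥ ℏ/2
hΔf·Δt ≥ ℏ/2

The minimum frequency uncertainty is:
Δf = ℏ/(2hτ) = 1/(4πτ)
Δf = 1/(4π × 5.567e-08 s)
Δf = 1.429e+06 Hz = 1.429 MHz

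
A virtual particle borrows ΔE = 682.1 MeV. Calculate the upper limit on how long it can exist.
4.825 × 10^-25 s

Using the energy-time uncertainty principle:
ΔEΔt ≥ ℏ/2

For a virtual particle borrowing energy ΔE, the maximum lifetime is:
Δt_max = ℏ/(2ΔE)

Converting energy:
ΔE = 682.1 MeV = 1.093e-10 J

Δt_max = (1.055e-34 J·s) / (2 × 1.093e-10 J)
Δt_max = 4.825e-25 s = 4.825 × 10^-25 s

Virtual particles with higher borrowed energy exist for shorter times.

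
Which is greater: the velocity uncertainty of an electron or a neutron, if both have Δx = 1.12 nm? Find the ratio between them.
The electron has the larger minimum velocity uncertainty, by a ratio of 1838.7.

For both particles, Δp_min = ℏ/(2Δx) = 4.708e-26 kg·m/s (same for both).

The velocity uncertainty is Δv = Δp/m:
- electron: Δv = 4.708e-26 / 9.109e-31 = 5.168e+04 m/s = 51.682 km/s
- neutron: Δv = 4.708e-26 / 1.675e-27 = 2.811e+01 m/s = 28.108 m/s

Ratio: 5.168e+04 / 2.811e+01 = 1838.7

The lighter particle has larger velocity uncertainty because Δv ∝ 1/m.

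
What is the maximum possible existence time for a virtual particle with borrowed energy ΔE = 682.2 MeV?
4.824 × 10^-25 s

Using the energy-time uncertainty principle:
ΔEΔt ≥ ℏ/2

For a virtual particle borrowing energy ΔE, the maximum lifetime is:
Δt_max = ℏ/(2ΔE)

Converting energy:
ΔE = 682.2 MeV = 1.093e-10 J

Δt_max = (1.055e-34 J·s) / (2 × 1.093e-10 J)
Δt_max = 4.824e-25 s = 4.824 × 10^-25 s

Virtual particles with higher borrowed energy exist for shorter times.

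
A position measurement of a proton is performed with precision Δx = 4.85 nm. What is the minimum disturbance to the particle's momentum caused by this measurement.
1.087 × 10^-26 kg·m/s

The uncertainty principle implies that measuring position disturbs momentum:
ΔxΔp ≥ ℏ/2

When we measure position with precision Δx, we necessarily introduce a momentum uncertainty:
Δp ≥ ℏ/(2Δx)
Δp_min = (1.055e-34 J·s) / (2 × 4.850e-09 m)
Δp_min = 1.087e-26 kg·m/s

The more precisely we measure position, the greater the momentum disturbance.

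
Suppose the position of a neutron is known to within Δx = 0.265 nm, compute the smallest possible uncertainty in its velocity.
118.797 m/s

Using the Heisenberg uncertainty principle and Δp = mΔv:
ΔxΔp ≥ ℏ/2
Δx(mΔv) ≥ ℏ/2

The minimum uncertainty in velocity is:
Δv_min = ℏ/(2mΔx)
Δv_min = (1.055e-34 J·s) / (2 × 1.675e-27 kg × 2.650e-10 m)
Δv_min = 1.188e+02 m/s = 118.797 m/s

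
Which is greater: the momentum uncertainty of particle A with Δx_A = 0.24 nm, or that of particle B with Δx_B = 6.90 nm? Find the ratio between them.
Particle A has the larger minimum momentum uncertainty, by a factor of 28.75.

For each particle, the minimum momentum uncertainty is Δp_min = ℏ/(2Δx):

Particle A: Δp_A = ℏ/(2×2.400e-10 m) = 2.197e-25 kg·m/s
Particle B: Δp_B = ℏ/(2×6.900e-09 m) = 7.642e-27 kg·m/s

Ratio: Δp_A/Δp_B = 28.75

Since Δp_min ∝ 1/Δx, the particle with smaller position uncertainty (A) has larger momentum uncertainty.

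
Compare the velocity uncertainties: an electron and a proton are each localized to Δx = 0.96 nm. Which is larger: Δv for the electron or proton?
The electron has the larger minimum velocity uncertainty, by a ratio of 1836.2.

For both particles, Δp_min = ℏ/(2Δx) = 5.493e-26 kg·m/s (same for both).

The velocity uncertainty is Δv = Δp/m:
- electron: Δv = 5.493e-26 / 9.109e-31 = 6.030e+04 m/s = 60.296 km/s
- proton: Δv = 5.493e-26 / 1.673e-27 = 3.284e+01 m/s = 32.838 m/s

Ratio: 6.030e+04 / 3.284e+01 = 1836.2

The lighter particle has larger velocity uncertainty because Δv ∝ 1/m.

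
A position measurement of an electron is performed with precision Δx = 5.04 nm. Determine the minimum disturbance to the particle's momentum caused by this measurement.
1.046 × 10^-26 kg·m/s

The uncertainty principle implies that measuring position disturbs momentum:
ΔxΔp ≥ ℏ/2

When we measure position with precision Δx, we necessarily introduce a momentum uncertainty:
Δp ≥ ℏ/(2Δx)
Δp_min = (1.055e-34 J·s) / (2 × 5.040e-09 m)
Δp_min = 1.046e-26 kg·m/s

The more precisely we measure position, the greater the momentum disturbance.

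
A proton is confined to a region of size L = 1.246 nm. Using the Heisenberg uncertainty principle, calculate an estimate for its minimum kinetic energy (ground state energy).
3.341 μeV

Using the uncertainty principle to estimate ground state energy:

1. The position uncertainty is approximately the confinement size:
   Δx ≈ L = 1.246e-09 m

2. From ΔxΔp ≥ ℏ/2, the minimum momentum uncertainty is:
   Δp ≈ ℏ/(2L) = 4.232e-26 kg·m/s

3. The kinetic energy is approximately:
   KE ≈ (Δp)²/(2m) = (4.232e-26)²/(2 × 1.673e-27 kg)
   KE ≈ 5.353e-25 J = 3.341 μeV

This is an order-of-magnitude estimate of the ground state energy.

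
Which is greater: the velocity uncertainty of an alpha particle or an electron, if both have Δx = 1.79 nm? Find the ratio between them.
The electron has the larger minimum velocity uncertainty, by a ratio of 7294.3.

For both particles, Δp_min = ℏ/(2Δx) = 2.946e-26 kg·m/s (same for both).

The velocity uncertainty is Δv = Δp/m:
- alpha particle: Δv = 2.946e-26 / 6.645e-27 = 4.433e+00 m/s = 4.433 m/s
- electron: Δv = 2.946e-26 / 9.109e-31 = 3.234e+04 m/s = 32.337 km/s

Ratio: 3.234e+04 / 4.433e+00 = 7294.3

The lighter particle has larger velocity uncertainty because Δv ∝ 1/m.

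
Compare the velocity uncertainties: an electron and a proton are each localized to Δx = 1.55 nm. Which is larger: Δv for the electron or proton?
The electron has the larger minimum velocity uncertainty, by a ratio of 1836.2.

For both particles, Δp_min = ℏ/(2Δx) = 3.402e-26 kg·m/s (same for both).

The velocity uncertainty is Δv = Δp/m:
- electron: Δv = 3.402e-26 / 9.109e-31 = 3.734e+04 m/s = 37.344 km/s
- proton: Δv = 3.402e-26 / 1.673e-27 = 2.034e+01 m/s = 20.338 m/s

Ratio: 3.734e+04 / 2.034e+01 = 1836.2

The lighter particle has larger velocity uncertainty because Δv ∝ 1/m.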